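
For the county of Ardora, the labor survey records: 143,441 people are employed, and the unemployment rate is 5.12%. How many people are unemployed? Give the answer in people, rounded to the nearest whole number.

About 7,740 are unemployed.

Let U be the number unemployed. The labor force is E + U, and U/(E+U) = 0.0512.
So U = 0.0512 × 143,441 / (1 − 0.0512) = 7344.18 / 0.9488 ≈ 7,740.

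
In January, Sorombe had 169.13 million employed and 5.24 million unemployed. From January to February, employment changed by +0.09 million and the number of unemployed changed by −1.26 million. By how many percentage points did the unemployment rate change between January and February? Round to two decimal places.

January: labor force = 169.13 + 5.24 = 174.37; u = 5.24/174.37 = 3.01%.
February: labor force = 169.22 + 3.98 = 173.20; u = 3.98/173.20 = 2.30%.
Change = 2.30% − 3.01% = −0.71 pp.

The unemployment rate changed by −0.71 percentage points.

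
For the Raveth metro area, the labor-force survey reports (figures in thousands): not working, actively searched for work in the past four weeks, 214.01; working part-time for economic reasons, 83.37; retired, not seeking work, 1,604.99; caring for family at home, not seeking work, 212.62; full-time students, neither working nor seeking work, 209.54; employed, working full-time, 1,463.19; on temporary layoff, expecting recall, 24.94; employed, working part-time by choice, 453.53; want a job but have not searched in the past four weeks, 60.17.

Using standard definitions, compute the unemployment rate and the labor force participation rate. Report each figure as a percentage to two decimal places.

Unemployment rate ≈ 10.67%; labor force participation rate ≈ 51.75%.

Employed = 83.37 + 1,463.19 + 453.53 = 2,000.09 thousand (anyone who worked, including part-time for economic reasons, counts as employed).
Unemployed = 214.01 + 24.94 = 238.95 thousand (jobless and actively searching, or on temporary layoff).
Labor force = 2,000.09 + 238.95 = 2,239.04 thousand.
Not in labor force = 1,604.99 + 212.62 + 209.54 + 60.17 = 2,087.32 thousand (those not working and not actively searching are outside the labor force — including those who want a job but have given up searching).
Civilian working-age population = 2,239.04 + 2,087.32 = 4,326.36 thousand.
Unemployment rate = 238.95 / 2,239.04 = 10.67%.
Labor force participation rate = 2,239.04 / 4,326.36 = 51.75%.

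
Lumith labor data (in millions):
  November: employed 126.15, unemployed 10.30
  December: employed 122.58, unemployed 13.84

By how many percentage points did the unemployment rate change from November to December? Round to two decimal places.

The unemployment rate changed by +2.60 percentage points.

November: labor force = 126.15 + 10.30 = 136.45; u = 10.30/136.45 = 7.55%.
December: labor force = 122.58 + 13.84 = 136.42; u = 13.84/136.42 = 10.15%.
Change = 10.15% − 7.55% = +2.60 pp.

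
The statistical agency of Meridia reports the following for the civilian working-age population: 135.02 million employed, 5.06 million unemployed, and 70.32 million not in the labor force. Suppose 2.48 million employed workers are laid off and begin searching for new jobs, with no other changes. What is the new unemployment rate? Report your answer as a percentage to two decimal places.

New unemployment rate ≈ 5.38%.

Initially, labor force = 135.02 + 5.06 = 140.08 million, so u = 5.06/140.08 = 3.61%.
After the change, employed falls and unemployed rises by 2.48; labor force unchanged → E = 132.54, U = 7.54, labor force = 140.08 million.
New unemployment rate = 7.54 / 140.08 = 5.38%.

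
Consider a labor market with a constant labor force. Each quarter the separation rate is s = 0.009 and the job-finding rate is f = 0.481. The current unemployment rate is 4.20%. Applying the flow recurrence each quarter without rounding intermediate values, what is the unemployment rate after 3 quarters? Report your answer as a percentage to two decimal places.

With a fixed labor force, u_{t+1} = u_t + s·(1−u_t) − f·u_t = u_t·(1−s−f) + s.
Here 1−s−f = 0.510 and s = 0.009.
u_1 = 0.042000 × 0.510 + 0.009 = 0.030420.
u_2 = 0.030420 × 0.510 + 0.009 = 0.024514.
u_3 = 0.024514 × 0.510 + 0.009 = 0.021502.

Unemployment rate after three quarters ≈ 2.15%.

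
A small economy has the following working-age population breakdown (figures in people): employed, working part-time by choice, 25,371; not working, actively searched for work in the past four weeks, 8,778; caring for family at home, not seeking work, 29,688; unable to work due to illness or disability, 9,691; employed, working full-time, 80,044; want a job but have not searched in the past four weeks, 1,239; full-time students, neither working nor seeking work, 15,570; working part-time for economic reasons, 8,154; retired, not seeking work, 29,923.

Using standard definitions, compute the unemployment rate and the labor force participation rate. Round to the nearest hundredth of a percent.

Unemployment rate ≈ 7.17%; labor force participation rate ≈ 58.69%.

Employed = 25,371 + 80,044 + 8,154 = 113,569 (anyone who worked, including part-time for economic reasons, counts as employed).
Unemployed = 8,778.
Labor force = 113,569 + 8,778 = 122,347.
Not in labor force = 29,688 + 9,691 + 1,239 + 15,570 + 29,923 = 86,111 (those not working and not actively searching are outside the labor force — including those who want a job but have given up searching).
Civilian working-age population = 122,347 + 86,111 = 208,458.
Unemployment rate = 8,778 / 122,347 = 7.17%.
Labor force participation rate = 122,347 / 208,458 = 58.69%.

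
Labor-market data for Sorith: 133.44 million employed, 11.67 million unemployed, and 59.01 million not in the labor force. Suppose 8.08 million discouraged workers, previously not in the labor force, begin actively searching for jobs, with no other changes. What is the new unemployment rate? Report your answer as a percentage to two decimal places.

Initially, labor force = 133.44 + 11.67 = 145.11 million, so u = 11.67/145.11 = 8.04%.
After the change, unemployed and labor force both rise by 8.08 → E = 133.44, U = 19.75, labor force = 153.19 million.
New unemployment rate = 19.75 / 153.19 = 12.89%.

New unemployment rate ≈ 12.89%.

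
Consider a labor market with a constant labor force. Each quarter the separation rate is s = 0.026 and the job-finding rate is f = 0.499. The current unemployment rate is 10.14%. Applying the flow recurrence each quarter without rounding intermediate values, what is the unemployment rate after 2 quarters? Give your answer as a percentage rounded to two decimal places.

Unemployment rate after two quarters ≈ 6.12%.

With a fixed labor force, u_{t+1} = u_t + s·(1−u_t) − f·u_t = u_t·(1−s−f) + s.
Here 1−s−f = 0.475 and s = 0.026.
u_1 = 0.101400 × 0.475 + 0.026 = 0.074165.
u_2 = 0.074165 × 0.475 + 0.026 = 0.061228.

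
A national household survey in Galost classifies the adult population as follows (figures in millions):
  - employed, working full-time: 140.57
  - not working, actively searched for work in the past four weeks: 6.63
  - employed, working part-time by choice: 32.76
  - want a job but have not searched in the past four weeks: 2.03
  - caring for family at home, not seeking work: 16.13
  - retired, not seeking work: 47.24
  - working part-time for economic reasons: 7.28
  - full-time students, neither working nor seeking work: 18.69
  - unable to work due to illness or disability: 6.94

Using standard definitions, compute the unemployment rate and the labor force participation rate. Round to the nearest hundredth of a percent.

Employed = 140.57 + 32.76 + 7.28 = 180.61 million (anyone who worked, including part-time for economic reasons, counts as employed).
Unemployed = 6.63 million.
Labor force = 180.61 + 6.63 = 187.24 million.
Not in labor force = 2.03 + 16.13 + 47.24 + 18.69 + 6.94 = 91.03 million (those not working and not actively searching are outside the labor force — including those who want a job but have given up searching).
Civilian working-age population = 187.24 + 91.03 = 278.27 million.
Unemployment rate = 6.63 / 187.24 = 3.54%.
Labor force participation rate = 187.24 / 278.27 = 67.29%.

Unemployment rate ≈ 3.54%; labor force participation rate ≈ 67.29%.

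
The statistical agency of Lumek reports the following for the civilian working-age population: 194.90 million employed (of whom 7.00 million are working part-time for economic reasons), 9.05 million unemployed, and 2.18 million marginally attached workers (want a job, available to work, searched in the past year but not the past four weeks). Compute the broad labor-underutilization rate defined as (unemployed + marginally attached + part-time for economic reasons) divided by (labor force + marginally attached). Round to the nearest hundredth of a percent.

Labor force = 194.90 + 9.05 = 203.95 million.
Numerator = 9.05 + 2.18 + 7.00 = 18.23 million.
Denominator = 203.95 + 2.18 = 206.13 million.
Broad rate = 18.23 / 206.13 = 8.84%.

Broad underutilization rate ≈ 8.84%.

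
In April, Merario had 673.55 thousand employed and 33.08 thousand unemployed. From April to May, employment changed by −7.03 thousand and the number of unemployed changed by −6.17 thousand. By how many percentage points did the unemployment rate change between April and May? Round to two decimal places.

The unemployment rate changed by −0.80 percentage points.

April: labor force = 673.55 + 33.08 = 706.63; u = 33.08/706.63 = 4.68%.
May: labor force = 666.52 + 26.91 = 693.43; u = 26.91/693.43 = 3.88%.
Change = 3.88% − 4.68% = −0.80 pp.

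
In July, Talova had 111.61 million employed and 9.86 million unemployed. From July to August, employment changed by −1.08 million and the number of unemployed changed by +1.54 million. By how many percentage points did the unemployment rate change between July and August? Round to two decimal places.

The unemployment rate changed by +1.23 percentage points.

July: labor force = 111.61 + 9.86 = 121.47; u = 9.86/121.47 = 8.12%.
August: labor force = 110.53 + 11.40 = 121.93; u = 11.40/121.93 = 9.35%.
Change = 9.35% − 8.12% = +1.23 pp.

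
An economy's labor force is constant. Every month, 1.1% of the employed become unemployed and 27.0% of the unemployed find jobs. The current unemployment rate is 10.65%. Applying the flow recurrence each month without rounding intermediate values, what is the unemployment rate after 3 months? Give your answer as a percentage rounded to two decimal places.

Unemployment rate after three months ≈ 6.42%.

With a fixed labor force, u_{t+1} = u_t + s·(1−u_t) − f·u_t = u_t·(1−s−f) + s.
Here 1−s−f = 0.719 and s = 0.011.
u_1 = 0.106500 × 0.719 + 0.011 = 0.087573.
u_2 = 0.087573 × 0.719 + 0.011 = 0.073965.
u_3 = 0.073965 × 0.719 + 0.011 = 0.064181.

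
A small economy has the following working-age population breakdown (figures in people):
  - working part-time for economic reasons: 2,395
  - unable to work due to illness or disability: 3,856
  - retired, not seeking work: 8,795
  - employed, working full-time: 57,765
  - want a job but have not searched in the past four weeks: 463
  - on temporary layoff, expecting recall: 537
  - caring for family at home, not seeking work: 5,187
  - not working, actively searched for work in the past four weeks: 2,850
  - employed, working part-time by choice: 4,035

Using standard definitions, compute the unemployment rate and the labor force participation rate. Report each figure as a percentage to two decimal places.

Unemployment rate ≈ 5.01%; labor force participation rate ≈ 78.69%.

Employed = 2,395 + 57,765 + 4,035 = 64,195 (anyone who worked, including part-time for economic reasons, counts as employed).
Unemployed = 537 + 2,850 = 3,387 (jobless and actively searching, or on temporary layoff).
Labor force = 64,195 + 3,387 = 67,582.
Not in labor force = 3,856 + 8,795 + 463 + 5,187 = 18,301 (those not working and not actively searching are outside the labor force — including those who want a job but have given up searching).
Civilian working-age population = 67,582 + 18,301 = 85,883.
Unemployment rate = 3,387 / 67,582 = 5.01%.
Labor force participation rate = 67,582 / 85,883 = 78.69%.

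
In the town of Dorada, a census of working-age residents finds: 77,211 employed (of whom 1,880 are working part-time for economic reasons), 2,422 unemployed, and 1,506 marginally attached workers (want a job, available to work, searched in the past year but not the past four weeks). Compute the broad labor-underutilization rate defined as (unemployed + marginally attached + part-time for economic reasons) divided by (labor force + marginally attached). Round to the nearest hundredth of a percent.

Labor force = 77,211 + 2,422 = 79,633.
Numerator = 2,422 + 1,506 + 1,880 = 5,808.
Denominator = 79,633 + 1,506 = 81,139.
Broad rate = 5,808 / 81,139 = 7.16%.

Broad underutilization rate ≈ 7.16%.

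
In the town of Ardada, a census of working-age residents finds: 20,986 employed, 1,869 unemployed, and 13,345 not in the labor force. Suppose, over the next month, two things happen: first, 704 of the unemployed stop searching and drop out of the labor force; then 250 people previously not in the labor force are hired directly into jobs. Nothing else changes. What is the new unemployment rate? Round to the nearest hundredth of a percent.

Initially, labor force = 20,986 + 1,869 = 22,855, so u = 1,869/22,855 = 8.18%.
After the first change, unemployed and labor force both fall by 704 → E = 20,986, U = 1,165, labor force = 22,151.
After the second change, employed and labor force both rise by 250; unemployed unchanged → E = 21,236, U = 1,165, labor force = 22,401.
New unemployment rate = 1,165 / 22,401 = 5.20%.

New unemployment rate ≈ 5.20%.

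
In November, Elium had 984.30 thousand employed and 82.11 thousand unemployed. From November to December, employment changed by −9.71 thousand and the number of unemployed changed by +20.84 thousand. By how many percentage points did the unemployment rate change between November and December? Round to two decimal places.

November: labor force = 984.30 + 82.11 = 1,066.41; u = 82.11/1,066.41 = 7.70%.
December: labor force = 974.59 + 102.95 = 1,077.54; u = 102.95/1,077.54 = 9.55%.
Change = 9.55% − 7.70% = +1.85 pp.

The unemployment rate changed by +1.85 percentage points.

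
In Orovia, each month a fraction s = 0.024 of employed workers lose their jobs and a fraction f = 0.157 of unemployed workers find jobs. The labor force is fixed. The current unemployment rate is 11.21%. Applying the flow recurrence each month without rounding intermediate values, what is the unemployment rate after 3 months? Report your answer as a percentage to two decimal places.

Unemployment rate after three months ≈ 12.13%.

With a fixed labor force, u_{t+1} = u_t + s·(1−u_t) − f·u_t = u_t·(1−s−f) + s.
Here 1−s−f = 0.819 and s = 0.024.
u_1 = 0.112100 × 0.819 + 0.024 = 0.115810.
u_2 = 0.115810 × 0.819 + 0.024 = 0.118848.
u_3 = 0.118848 × 0.819 + 0.024 = 0.121337.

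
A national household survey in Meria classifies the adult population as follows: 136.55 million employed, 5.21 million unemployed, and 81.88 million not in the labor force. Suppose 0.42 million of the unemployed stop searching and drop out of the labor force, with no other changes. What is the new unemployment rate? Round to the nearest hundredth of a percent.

New unemployment rate ≈ 3.39%.

Initially, labor force = 136.55 + 5.21 = 141.76 million, so u = 5.21/141.76 = 3.68%.
After the change, unemployed and labor force both fall by 0.42 → E = 136.55, U = 4.79, labor force = 141.34 million.
New unemployment rate = 4.79 / 141.34 = 3.39%.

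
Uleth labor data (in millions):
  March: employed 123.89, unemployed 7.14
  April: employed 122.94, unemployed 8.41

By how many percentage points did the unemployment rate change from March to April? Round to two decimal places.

March: labor force = 123.89 + 7.14 = 131.03; u = 7.14/131.03 = 5.45%.
April: labor force = 122.94 + 8.41 = 131.35; u = 8.41/131.35 = 6.40%.
Change = 6.40% − 5.45% = +0.95 pp.

The unemployment rate changed by +0.95 percentage points.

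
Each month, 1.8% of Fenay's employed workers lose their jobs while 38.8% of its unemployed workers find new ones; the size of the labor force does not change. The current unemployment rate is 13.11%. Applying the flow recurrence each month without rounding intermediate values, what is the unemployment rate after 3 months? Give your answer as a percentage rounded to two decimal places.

With a fixed labor force, u_{t+1} = u_t + s·(1−u_t) − f·u_t = u_t·(1−s−f) + s.
Here 1−s−f = 0.594 and s = 0.018.
u_1 = 0.131100 × 0.594 + 0.018 = 0.095873.
u_2 = 0.095873 × 0.594 + 0.018 = 0.074949.
u_3 = 0.074949 × 0.594 + 0.018 = 0.062520.

Unemployment rate after three months ≈ 6.25%.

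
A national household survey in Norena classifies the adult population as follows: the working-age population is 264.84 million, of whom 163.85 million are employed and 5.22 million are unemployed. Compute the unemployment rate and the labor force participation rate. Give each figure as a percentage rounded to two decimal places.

Unemployment rate ≈ 3.09%; labor force participation rate ≈ 63.84%.

Labor force = employed + unemployed = 163.85 + 5.22 = 169.07 million.
Unemployment rate = 5.22 / 169.07 = 3.09%.
Labor force participation rate = 169.07 / 264.84 = 63.84%.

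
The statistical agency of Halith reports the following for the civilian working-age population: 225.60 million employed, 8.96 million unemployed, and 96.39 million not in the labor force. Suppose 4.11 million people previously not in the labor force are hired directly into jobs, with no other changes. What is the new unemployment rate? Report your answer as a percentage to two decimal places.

New unemployment rate ≈ 3.75%.

Initially, labor force = 225.60 + 8.96 = 234.56 million, so u = 8.96/234.56 = 3.82%.
After the change, employed and labor force both rise by 4.11; unemployed unchanged → E = 229.71, U = 8.96, labor force = 238.67 million.
New unemployment rate = 8.96 / 238.67 = 3.75%.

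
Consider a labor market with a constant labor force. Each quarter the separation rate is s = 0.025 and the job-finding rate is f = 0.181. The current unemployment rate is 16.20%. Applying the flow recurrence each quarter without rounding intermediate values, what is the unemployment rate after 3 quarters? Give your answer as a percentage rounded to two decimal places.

Unemployment rate after three quarters ≈ 14.17%.

With a fixed labor force, u_{t+1} = u_t + s·(1−u_t) − f·u_t = u_t·(1−s−f) + s.
Here 1−s−f = 0.794 and s = 0.025.
u_1 = 0.162000 × 0.794 + 0.025 = 0.153628.
u_2 = 0.153628 × 0.794 + 0.025 = 0.146981.
u_3 = 0.146981 × 0.794 + 0.025 = 0.141703.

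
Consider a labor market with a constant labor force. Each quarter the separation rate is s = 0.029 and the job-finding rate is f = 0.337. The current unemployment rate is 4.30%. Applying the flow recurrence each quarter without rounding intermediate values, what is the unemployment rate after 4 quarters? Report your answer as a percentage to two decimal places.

With a fixed labor force, u_{t+1} = u_t + s·(1−u_t) − f·u_t = u_t·(1−s−f) + s.
Here 1−s−f = 0.634 and s = 0.029.
u_1 = 0.043000 × 0.634 + 0.029 = 0.056262.
u_2 = 0.056262 × 0.634 + 0.029 = 0.064670.
u_3 = 0.064670 × 0.634 + 0.029 = 0.070001.
u_4 = 0.070001 × 0.634 + 0.029 = 0.073381.

Unemployment rate after four quarters ≈ 7.34%.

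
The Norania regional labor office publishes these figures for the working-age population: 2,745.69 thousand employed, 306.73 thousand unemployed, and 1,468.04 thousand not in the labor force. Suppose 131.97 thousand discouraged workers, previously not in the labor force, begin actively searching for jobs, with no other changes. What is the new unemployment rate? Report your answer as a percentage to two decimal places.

Initially, labor force = 2,745.69 + 306.73 = 3,052.42 thousand, so u = 306.73/3,052.42 = 10.05%.
After the change, unemployed and labor force both rise by 131.97 → E = 2,745.69, U = 438.70, labor force = 3,184.39 thousand.
New unemployment rate = 438.70 / 3,184.39 = 13.78%.

New unemployment rate ≈ 13.78%.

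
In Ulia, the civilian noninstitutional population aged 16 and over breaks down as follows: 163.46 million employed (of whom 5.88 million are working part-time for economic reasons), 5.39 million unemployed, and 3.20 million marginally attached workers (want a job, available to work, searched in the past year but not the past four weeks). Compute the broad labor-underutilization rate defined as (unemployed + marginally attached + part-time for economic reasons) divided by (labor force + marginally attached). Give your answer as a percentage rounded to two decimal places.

Labor force = 163.46 + 5.39 = 168.85 million.
Numerator = 5.39 + 3.20 + 5.88 = 14.47 million.
Denominator = 168.85 + 3.20 = 172.05 million.
Broad rate = 14.47 / 172.05 = 8.41%.

Broad underutilization rate ≈ 8.41%.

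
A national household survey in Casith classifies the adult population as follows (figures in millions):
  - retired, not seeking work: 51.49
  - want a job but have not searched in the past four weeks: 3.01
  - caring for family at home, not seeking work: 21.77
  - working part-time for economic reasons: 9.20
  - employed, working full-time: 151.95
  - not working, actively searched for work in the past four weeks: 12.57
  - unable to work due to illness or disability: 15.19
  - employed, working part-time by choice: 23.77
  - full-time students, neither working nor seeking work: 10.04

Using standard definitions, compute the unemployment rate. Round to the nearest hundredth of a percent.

Employed = 9.20 + 151.95 + 23.77 = 184.92 million (anyone who worked, including part-time for economic reasons, counts as employed).
Unemployed = 12.57 million.
Labor force = 184.92 + 12.57 = 197.49 million.
Unemployment rate = 12.57 / 197.49 = 6.36%.

Unemployment rate ≈ 6.36%.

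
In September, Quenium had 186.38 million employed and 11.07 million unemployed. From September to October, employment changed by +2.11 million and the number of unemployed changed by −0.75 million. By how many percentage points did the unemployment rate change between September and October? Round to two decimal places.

The unemployment rate changed by −0.42 percentage points.

September: labor force = 186.38 + 11.07 = 197.45; u = 11.07/197.45 = 5.61%.
October: labor force = 188.49 + 10.32 = 198.81; u = 10.32/198.81 = 5.19%.
Change = 5.19% − 5.61% = −0.42 pp.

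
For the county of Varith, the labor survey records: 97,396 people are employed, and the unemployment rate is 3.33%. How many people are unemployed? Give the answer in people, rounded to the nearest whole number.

Let U be the number unemployed. The labor force is E + U, and U/(E+U) = 0.0333.
So U = 0.0333 × 97,396 / (1 − 0.0333) = 3243.29 / 0.9667 ≈ 3,355.

About 3,355 are unemployed.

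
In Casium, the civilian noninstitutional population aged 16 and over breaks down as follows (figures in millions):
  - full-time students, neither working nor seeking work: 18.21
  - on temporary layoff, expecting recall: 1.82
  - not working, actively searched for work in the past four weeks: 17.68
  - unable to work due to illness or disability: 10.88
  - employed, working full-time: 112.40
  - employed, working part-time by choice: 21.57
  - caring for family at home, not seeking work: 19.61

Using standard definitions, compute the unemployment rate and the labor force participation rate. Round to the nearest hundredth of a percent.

Employed = 112.40 + 21.57 = 133.97 million.
Unemployed = 1.82 + 17.68 = 19.50 million (jobless and actively searching, or on temporary layoff).
Labor force = 133.97 + 19.50 = 153.47 million.
Not in labor force = 18.21 + 10.88 + 19.61 = 48.70 million (those not working and not actively searching are outside the labor force).
Civilian working-age population = 153.47 + 48.70 = 202.17 million.
Unemployment rate = 19.50 / 153.47 = 12.71%.
Labor force participation rate = 153.47 / 202.17 = 75.91%.

Unemployment rate ≈ 12.71%; labor force participation rate ≈ 75.91%.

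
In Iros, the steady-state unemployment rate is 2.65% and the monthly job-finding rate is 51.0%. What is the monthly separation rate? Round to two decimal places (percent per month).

From u* = s/(s+f): s = u·f/(1−u).
s = 0.0265 × 51.0 / (1 − 0.0265) = 1.3515 / 0.9735 ≈ 1.39% per month.

Separation rate ≈ 1.39% per month.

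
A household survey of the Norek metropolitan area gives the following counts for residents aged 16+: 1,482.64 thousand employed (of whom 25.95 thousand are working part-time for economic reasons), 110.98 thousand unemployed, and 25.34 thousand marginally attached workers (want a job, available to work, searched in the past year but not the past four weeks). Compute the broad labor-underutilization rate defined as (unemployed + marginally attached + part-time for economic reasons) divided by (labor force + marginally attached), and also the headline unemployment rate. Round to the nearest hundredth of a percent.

Broad underutilization rate ≈ 10.02%; headline unemployment rate ≈ 6.96%.

Labor force = 1,482.64 + 110.98 = 1,593.62 thousand.
Numerator = 110.98 + 25.34 + 25.95 = 162.27 thousand.
Denominator = 1,593.62 + 25.34 = 1,618.96 thousand.
Broad rate = 162.27 / 1,618.96 = 10.02%.
Headline unemployment rate = 110.98 / 1,593.62 = 6.96%.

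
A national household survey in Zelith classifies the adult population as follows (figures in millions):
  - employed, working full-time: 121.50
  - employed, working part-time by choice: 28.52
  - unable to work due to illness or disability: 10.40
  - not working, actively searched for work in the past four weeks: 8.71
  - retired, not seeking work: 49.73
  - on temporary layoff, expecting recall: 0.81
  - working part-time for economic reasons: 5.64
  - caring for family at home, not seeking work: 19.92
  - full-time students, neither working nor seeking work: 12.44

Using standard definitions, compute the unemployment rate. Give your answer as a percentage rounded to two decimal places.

Employed = 121.50 + 28.52 + 5.64 = 155.66 million (anyone who worked, including part-time for economic reasons, counts as employed).
Unemployed = 8.71 + 0.81 = 9.52 million (jobless and actively searching, or on temporary layoff).
Labor force = 155.66 + 9.52 = 165.18 million.
Unemployment rate = 9.52 / 165.18 = 5.76%.

Unemployment rate ≈ 5.76%.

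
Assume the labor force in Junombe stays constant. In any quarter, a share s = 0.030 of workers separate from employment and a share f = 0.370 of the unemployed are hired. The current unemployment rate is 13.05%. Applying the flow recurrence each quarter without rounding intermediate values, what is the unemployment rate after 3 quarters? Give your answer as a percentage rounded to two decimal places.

Unemployment rate after three quarters ≈ 8.70%.

With a fixed labor force, u_{t+1} = u_t + s·(1−u_t) − f·u_t = u_t·(1−s−f) + s.
Here 1−s−f = 0.600 and s = 0.030.
u_1 = 0.130500 × 0.600 + 0.030 = 0.108300.
u_2 = 0.108300 × 0.600 + 0.030 = 0.094980.
u_3 = 0.094980 × 0.600 + 0.030 = 0.086988.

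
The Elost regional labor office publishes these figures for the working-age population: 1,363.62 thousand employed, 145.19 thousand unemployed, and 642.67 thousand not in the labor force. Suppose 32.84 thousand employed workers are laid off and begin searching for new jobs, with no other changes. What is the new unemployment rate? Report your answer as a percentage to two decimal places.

Initially, labor force = 1,363.62 + 145.19 = 1,508.81 thousand, so u = 145.19/1,508.81 = 9.62%.
After the change, employed falls and unemployed rises by 32.84; labor force unchanged → E = 1,330.78, U = 178.03, labor force = 1,508.81 thousand.
New unemployment rate = 178.03 / 1,508.81 = 11.80%.

New unemployment rate ≈ 11.80%.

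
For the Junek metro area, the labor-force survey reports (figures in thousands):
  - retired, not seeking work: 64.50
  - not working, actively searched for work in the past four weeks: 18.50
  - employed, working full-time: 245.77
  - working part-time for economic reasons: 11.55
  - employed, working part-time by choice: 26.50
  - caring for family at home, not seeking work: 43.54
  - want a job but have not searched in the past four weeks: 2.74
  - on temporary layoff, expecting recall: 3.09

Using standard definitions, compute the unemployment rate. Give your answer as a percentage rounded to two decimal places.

Employed = 245.77 + 11.55 + 26.50 = 283.82 thousand (anyone who worked, including part-time for economic reasons, counts as employed).
Unemployed = 18.50 + 3.09 = 21.59 thousand (jobless and actively searching, or on temporary layoff).
Labor force = 283.82 + 21.59 = 305.41 thousand.
Unemployment rate = 21.59 / 305.41 = 7.07%.

Unemployment rate ≈ 7.07%.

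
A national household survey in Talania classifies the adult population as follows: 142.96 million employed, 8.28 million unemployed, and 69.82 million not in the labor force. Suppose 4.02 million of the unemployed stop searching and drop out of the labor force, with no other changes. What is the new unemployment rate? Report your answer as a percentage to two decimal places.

Initially, labor force = 142.96 + 8.28 = 151.24 million, so u = 8.28/151.24 = 5.47%.
After the change, unemployed and labor force both fall by 4.02 → E = 142.96, U = 4.26, labor force = 147.22 million.
New unemployment rate = 4.26 / 147.22 = 2.89%.

New unemployment rate ≈ 2.89%.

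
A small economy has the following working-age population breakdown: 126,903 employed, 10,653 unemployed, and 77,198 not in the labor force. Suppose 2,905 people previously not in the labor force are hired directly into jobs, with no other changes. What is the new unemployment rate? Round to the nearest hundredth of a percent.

New unemployment rate ≈ 7.58%.

Initially, labor force = 126,903 + 10,653 = 137,556, so u = 10,653/137,556 = 7.74%.
After the change, employed and labor force both rise by 2,905; unemployed unchanged → E = 129,808, U = 10,653, labor force = 140,461.
New unemployment rate = 10,653 / 140,461 = 7.58%.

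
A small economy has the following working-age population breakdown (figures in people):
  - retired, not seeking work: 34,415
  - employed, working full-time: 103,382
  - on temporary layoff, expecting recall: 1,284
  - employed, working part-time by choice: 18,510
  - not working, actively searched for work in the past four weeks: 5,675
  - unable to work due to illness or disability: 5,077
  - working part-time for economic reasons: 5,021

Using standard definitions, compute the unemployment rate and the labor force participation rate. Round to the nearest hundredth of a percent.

Employed = 103,382 + 18,510 + 5,021 = 126,913 (anyone who worked, including part-time for economic reasons, counts as employed).
Unemployed = 1,284 + 5,675 = 6,959 (jobless and actively searching, or on temporary layoff).
Labor force = 126,913 + 6,959 = 133,872.
Not in labor force = 34,415 + 5,077 = 39,492 (those not working and not actively searching are outside the labor force).
Civilian working-age population = 133,872 + 39,492 = 173,364.
Unemployment rate = 6,959 / 133,872 = 5.20%.
Labor force participation rate = 133,872 / 173,364 = 77.22%.

Unemployment rate ≈ 5.20%; labor force participation rate ≈ 77.22%.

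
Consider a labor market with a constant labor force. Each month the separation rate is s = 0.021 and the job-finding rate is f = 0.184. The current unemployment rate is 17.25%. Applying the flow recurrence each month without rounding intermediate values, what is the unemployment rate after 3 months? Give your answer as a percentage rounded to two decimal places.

With a fixed labor force, u_{t+1} = u_t + s·(1−u_t) − f·u_t = u_t·(1−s−f) + s.
Here 1−s−f = 0.795 and s = 0.021.
u_1 = 0.172500 × 0.795 + 0.021 = 0.158137.
u_2 = 0.158137 × 0.795 + 0.021 = 0.146719.
u_3 = 0.146719 × 0.795 + 0.021 = 0.137642.

Unemployment rate after three months ≈ 13.76%.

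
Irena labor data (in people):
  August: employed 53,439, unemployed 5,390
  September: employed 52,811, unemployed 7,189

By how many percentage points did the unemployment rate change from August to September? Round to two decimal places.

The unemployment rate changed by +2.82 percentage points.

August: labor force = 53,439 + 5,390 = 58,829; u = 5,390/58,829 = 9.16%.
September: labor force = 52,811 + 7,189 = 60,000; u = 7,189/60,000 = 11.98%.
Change = 11.98% − 9.16% = +2.82 pp.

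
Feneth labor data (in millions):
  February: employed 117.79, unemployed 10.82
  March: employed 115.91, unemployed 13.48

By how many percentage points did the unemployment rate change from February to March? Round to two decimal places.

The unemployment rate changed by +2.01 percentage points.

February: labor force = 117.79 + 10.82 = 128.61; u = 10.82/128.61 = 8.41%.
March: labor force = 115.91 + 13.48 = 129.39; u = 13.48/129.39 = 10.42%.
Change = 10.42% − 8.41% = +2.01 pp.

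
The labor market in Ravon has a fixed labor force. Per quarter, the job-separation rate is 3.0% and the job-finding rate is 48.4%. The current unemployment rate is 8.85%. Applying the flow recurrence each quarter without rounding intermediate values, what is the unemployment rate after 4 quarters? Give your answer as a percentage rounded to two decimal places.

With a fixed labor force, u_{t+1} = u_t + s·(1−u_t) − f·u_t = u_t·(1−s−f) + s.
Here 1−s−f = 0.486 and s = 0.030.
u_1 = 0.088500 × 0.486 + 0.030 = 0.073011.
u_2 = 0.073011 × 0.486 + 0.030 = 0.065483.
u_3 = 0.065483 × 0.486 + 0.030 = 0.061825.
u_4 = 0.061825 × 0.486 + 0.030 = 0.060047.

Unemployment rate after four quarters ≈ 6.00%.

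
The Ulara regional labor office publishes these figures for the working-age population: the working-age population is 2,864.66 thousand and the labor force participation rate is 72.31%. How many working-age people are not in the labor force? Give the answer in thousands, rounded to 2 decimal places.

About 793.22 thousand are not in the labor force.

Share not in the labor force = 1 − 0.7231 = 0.2769.
Not in labor force = 0.2769 × 2,864.66 ≈ 793.22 thousand.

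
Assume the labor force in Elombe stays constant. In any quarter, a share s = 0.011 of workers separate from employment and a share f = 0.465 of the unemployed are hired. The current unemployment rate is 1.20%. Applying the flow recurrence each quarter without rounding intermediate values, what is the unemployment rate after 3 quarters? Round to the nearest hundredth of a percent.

With a fixed labor force, u_{t+1} = u_t + s·(1−u_t) − f·u_t = u_t·(1−s−f) + s.
Here 1−s−f = 0.524 and s = 0.011.
u_1 = 0.012000 × 0.524 + 0.011 = 0.017288.
u_2 = 0.017288 × 0.524 + 0.011 = 0.020059.
u_3 = 0.020059 × 0.524 + 0.011 = 0.021511.

Unemployment rate after three quarters ≈ 2.15%.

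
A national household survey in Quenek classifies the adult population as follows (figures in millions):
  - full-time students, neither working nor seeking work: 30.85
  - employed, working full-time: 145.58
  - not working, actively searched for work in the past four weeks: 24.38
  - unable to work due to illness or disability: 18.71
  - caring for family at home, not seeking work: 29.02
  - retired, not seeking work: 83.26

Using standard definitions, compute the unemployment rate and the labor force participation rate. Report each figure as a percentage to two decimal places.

Unemployment rate ≈ 14.34%; labor force participation rate ≈ 51.22%.

Employed = 145.58 million.
Unemployed = 24.38 million.
Labor force = 145.58 + 24.38 = 169.96 million.
Not in labor force = 30.85 + 18.71 + 29.02 + 83.26 = 161.84 million (those not working and not actively searching are outside the labor force).
Civilian working-age population = 169.96 + 161.84 = 331.80 million.
Unemployment rate = 24.38 / 169.96 = 14.34%.
Labor force participation rate = 169.96 / 331.80 = 51.22%.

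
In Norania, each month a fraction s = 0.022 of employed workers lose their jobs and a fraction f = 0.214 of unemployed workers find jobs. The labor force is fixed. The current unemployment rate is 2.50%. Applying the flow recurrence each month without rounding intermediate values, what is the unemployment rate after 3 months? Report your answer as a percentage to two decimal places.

Unemployment rate after three months ≈ 6.28%.

With a fixed labor force, u_{t+1} = u_t + s·(1−u_t) − f·u_t = u_t·(1−s−f) + s.
Here 1−s−f = 0.764 and s = 0.022.
u_1 = 0.025000 × 0.764 + 0.022 = 0.041100.
u_2 = 0.041100 × 0.764 + 0.022 = 0.053400.
u_3 = 0.053400 × 0.764 + 0.022 = 0.062798.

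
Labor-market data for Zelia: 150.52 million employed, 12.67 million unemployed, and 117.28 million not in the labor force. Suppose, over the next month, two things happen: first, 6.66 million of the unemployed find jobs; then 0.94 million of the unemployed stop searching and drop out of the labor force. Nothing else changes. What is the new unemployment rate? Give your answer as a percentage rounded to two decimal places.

Initially, labor force = 150.52 + 12.67 = 163.19 million, so u = 12.67/163.19 = 7.76%.
After the first change, unemployed falls and employed rises by 6.66; labor force unchanged → E = 157.18, U = 6.01, labor force = 163.19 million.
After the second change, unemployed and labor force both fall by 0.94 → E = 157.18, U = 5.07, labor force = 162.25 million.
New unemployment rate = 5.07 / 162.25 = 3.12%.

New unemployment rate ≈ 3.12%.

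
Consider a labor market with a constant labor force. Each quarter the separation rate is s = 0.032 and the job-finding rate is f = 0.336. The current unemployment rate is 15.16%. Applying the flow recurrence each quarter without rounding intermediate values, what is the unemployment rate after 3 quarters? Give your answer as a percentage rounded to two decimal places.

Unemployment rate after three quarters ≈ 10.33%.

With a fixed labor force, u_{t+1} = u_t + s·(1−u_t) − f·u_t = u_t·(1−s−f) + s.
Here 1−s−f = 0.632 and s = 0.032.
u_1 = 0.151600 × 0.632 + 0.032 = 0.127811.
u_2 = 0.127811 × 0.632 + 0.032 = 0.112777.
u_3 = 0.112777 × 0.632 + 0.032 = 0.103275.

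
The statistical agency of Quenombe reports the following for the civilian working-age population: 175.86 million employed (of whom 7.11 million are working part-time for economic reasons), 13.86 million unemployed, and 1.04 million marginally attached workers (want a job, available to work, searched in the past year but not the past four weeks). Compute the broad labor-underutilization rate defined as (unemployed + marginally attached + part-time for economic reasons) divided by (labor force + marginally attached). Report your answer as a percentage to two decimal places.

Labor force = 175.86 + 13.86 = 189.72 million.
Numerator = 13.86 + 1.04 + 7.11 = 22.01 million.
Denominator = 189.72 + 1.04 = 190.76 million.
Broad rate = 22.01 / 190.76 = 11.54%.

Broad underutilization rate ≈ 11.54%.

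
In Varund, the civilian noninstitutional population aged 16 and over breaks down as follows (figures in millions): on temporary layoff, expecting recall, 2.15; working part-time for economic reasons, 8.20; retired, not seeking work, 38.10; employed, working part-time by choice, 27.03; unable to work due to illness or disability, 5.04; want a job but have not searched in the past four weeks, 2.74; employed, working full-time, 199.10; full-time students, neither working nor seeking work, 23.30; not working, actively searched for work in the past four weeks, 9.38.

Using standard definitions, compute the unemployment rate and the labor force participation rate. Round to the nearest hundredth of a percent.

Unemployment rate ≈ 4.69%; labor force participation rate ≈ 78.04%.

Employed = 8.20 + 27.03 + 199.10 = 234.33 million (anyone who worked, including part-time for economic reasons, counts as employed).
Unemployed = 2.15 + 9.38 = 11.53 million (jobless and actively searching, or on temporary layoff).
Labor force = 234.33 + 11.53 = 245.86 million.
Not in labor force = 38.10 + 5.04 + 2.74 + 23.30 = 69.18 million (those not working and not actively searching are outside the labor force — including those who want a job but have given up searching).
Civilian working-age population = 245.86 + 69.18 = 315.04 million.
Unemployment rate = 11.53 / 245.86 = 4.69%.
Labor force participation rate = 245.86 / 315.04 = 78.04%.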